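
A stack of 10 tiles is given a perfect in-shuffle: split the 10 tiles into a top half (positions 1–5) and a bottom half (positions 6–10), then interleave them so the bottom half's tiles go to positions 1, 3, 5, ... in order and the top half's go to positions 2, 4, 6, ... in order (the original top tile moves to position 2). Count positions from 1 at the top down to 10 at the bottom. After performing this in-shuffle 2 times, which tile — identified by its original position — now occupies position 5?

4

Work backwards from position 5, undoing one in-shuffle at a time:
5 ← 8 ← 4
So the tile now at position 5 started at position 4.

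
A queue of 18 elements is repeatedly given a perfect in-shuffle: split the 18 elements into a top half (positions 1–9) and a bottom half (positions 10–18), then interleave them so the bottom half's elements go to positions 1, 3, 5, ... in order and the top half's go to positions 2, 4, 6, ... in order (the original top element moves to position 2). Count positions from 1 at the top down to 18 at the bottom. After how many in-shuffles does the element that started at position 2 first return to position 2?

18

Follow position 2 under repeated in-shuffles:
2 → 4 → 8 → 16 → 13 → 7 → 14 → 9 → 18 → 17 → 15 → 11 → 3 → 6 → 12 → 5 → 10 → 1 → 2
It first returns after 18 in-shuffles.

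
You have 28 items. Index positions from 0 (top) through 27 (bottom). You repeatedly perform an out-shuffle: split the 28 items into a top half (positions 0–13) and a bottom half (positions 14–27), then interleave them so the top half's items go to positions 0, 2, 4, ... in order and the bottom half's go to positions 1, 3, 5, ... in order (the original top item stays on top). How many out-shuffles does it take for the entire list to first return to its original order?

The out-shuffle permutes the 28 positions with cycle lengths [1, 1, 2, 6, 18].
Every item is home exactly when every cycle has completed a whole number of laps, i.e. after lcm(1, 2, 6, 18) = 18 out-shuffles.

18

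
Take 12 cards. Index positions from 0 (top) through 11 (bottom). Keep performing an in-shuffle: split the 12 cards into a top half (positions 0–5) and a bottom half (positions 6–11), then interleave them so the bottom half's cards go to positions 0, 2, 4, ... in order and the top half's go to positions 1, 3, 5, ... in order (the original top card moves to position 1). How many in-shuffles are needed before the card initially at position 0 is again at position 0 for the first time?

12

Follow position 0 under repeated in-shuffles:
0 → 1 → 3 → 7 → 2 → 5 → 11 → 10 → 8 → 4 → 9 → 6 → 0
It first returns after 12 in-shuffles.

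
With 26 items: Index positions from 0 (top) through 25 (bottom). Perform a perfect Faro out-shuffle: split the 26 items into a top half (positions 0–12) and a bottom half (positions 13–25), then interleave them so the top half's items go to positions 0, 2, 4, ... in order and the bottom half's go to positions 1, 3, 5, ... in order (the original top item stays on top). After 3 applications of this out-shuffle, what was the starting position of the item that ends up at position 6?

7

Work backwards from position 6, undoing one out-shuffle at a time:
6 ← 3 ← 14 ← 7
So the item now at position 6 started at position 7.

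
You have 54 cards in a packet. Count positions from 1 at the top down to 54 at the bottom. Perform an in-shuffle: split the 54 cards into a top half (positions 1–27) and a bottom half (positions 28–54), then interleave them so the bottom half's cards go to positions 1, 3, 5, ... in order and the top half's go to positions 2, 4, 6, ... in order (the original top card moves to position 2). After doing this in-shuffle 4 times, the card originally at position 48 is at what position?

Track the card's position through each in-shuffle:
48 → 41 → 27 → 54 → 53

53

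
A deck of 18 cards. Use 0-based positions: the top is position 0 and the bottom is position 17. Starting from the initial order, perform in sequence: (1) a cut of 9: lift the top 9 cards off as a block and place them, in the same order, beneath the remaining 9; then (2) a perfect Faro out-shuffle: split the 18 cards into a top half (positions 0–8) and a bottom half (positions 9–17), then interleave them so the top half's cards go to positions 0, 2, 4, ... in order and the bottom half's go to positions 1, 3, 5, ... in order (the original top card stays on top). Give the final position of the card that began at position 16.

14

Track the card from position 16 forward through each operation:
  after op 1 (cut 9): 16 → 7
  after op 2 (out-shuffle): 7 → 14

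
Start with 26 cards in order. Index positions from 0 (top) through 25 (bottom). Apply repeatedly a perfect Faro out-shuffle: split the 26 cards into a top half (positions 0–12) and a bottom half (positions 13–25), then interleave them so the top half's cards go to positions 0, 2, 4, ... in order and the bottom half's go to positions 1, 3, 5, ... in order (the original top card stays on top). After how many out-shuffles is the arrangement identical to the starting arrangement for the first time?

20

The out-shuffle permutes the 26 positions with cycle lengths [1, 1, 4, 20].
Every card is home exactly when every cycle has completed a whole number of laps, i.e. after lcm(1, 4, 20) = 20 out-shuffles.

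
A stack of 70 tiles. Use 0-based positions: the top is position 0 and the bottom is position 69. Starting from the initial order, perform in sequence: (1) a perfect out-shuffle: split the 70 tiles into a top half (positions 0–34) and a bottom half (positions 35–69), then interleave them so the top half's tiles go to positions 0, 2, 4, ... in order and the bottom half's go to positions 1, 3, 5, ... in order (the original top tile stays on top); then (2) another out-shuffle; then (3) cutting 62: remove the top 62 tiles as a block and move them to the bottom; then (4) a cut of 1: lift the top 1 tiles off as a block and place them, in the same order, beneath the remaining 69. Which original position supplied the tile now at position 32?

Undo the operations in reverse order, starting from position 32:
  undo op 4 (cut 1): 32 ← 33
  undo op 3 (cut 62): 33 ← 25
  undo op 2 (out-shuffle, from bottom half): 25 ← 47
  undo op 1 (out-shuffle, from bottom half): 47 ← 58
So the tile at position 32 came from original position 58.

58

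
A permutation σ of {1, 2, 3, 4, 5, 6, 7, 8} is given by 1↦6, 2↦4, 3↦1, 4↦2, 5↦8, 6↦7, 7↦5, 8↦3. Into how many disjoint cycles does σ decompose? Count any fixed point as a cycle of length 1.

2

Cycle decomposition: (1 6 7 5 8 3) (2 4).
2 cycles.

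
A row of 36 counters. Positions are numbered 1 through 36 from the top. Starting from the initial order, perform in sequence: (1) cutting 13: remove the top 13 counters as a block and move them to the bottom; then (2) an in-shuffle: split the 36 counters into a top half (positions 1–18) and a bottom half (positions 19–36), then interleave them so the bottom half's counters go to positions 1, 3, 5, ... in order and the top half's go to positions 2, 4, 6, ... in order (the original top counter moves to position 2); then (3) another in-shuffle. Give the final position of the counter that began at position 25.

Track the counter from position 25 forward through each operation:
  after op 1 (cut 13): 25 → 12
  after op 2 (in-shuffle): 12 → 24
  after op 3 (in-shuffle): 24 → 11

11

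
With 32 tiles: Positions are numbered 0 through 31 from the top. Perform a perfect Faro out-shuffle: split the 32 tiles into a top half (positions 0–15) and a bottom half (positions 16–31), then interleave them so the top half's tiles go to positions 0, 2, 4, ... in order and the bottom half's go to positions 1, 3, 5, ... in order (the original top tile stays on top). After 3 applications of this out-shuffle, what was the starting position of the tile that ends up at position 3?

Work backwards from position 3, undoing one out-shuffle at a time:
3 ← 17 ← 24 ← 12
So the tile now at position 3 started at position 12.

12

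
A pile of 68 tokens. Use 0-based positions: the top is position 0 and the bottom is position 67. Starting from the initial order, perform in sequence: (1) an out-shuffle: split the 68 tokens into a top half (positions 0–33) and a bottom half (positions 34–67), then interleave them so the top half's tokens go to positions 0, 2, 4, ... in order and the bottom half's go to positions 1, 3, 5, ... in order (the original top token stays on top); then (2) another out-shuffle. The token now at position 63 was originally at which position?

Undo the operations in reverse order, starting from position 63:
  undo op 2 (out-shuffle, from bottom half): 63 ← 65
  undo op 1 (out-shuffle, from bottom half): 65 ← 66
So the token at position 63 came from original position 66.

66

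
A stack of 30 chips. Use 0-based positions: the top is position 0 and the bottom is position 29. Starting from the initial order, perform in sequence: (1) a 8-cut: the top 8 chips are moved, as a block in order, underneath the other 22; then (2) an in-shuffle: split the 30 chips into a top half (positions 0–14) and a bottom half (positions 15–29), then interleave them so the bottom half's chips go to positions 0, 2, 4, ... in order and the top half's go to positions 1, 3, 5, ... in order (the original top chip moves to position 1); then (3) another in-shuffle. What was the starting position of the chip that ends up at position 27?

14

Undo the operations in reverse order, starting from position 27:
  undo op 3 (in-shuffle, from top half): 27 ← 13
  undo op 2 (in-shuffle, from top half): 13 ← 6
  undo op 1 (cut 8): 6 ← 14
So the chip at position 27 came from original position 14.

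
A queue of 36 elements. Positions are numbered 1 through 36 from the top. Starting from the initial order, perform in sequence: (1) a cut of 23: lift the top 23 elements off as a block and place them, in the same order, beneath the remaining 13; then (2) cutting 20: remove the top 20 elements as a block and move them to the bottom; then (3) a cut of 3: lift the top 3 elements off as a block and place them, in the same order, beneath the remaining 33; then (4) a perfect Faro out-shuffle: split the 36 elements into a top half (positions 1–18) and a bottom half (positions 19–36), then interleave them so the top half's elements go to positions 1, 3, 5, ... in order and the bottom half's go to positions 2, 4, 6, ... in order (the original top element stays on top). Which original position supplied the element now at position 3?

Undo the operations in reverse order, starting from position 3:
  undo op 4 (out-shuffle, from top half): 3 ← 2
  undo op 3 (cut 3): 2 ← 5
  undo op 2 (cut 20): 5 ← 25
  undo op 1 (cut 23): 25 ← 12
So the element at position 3 came from original position 12.

12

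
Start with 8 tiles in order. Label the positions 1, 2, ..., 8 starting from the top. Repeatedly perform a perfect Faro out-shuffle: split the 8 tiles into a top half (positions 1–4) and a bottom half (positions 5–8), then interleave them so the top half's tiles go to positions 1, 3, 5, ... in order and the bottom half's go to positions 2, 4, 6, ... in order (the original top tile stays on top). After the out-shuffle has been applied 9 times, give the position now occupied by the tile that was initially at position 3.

3

Track the tile's position through each out-shuffle:
3 → 5 → 2 → 3 → 5 → 2 → 3 → 5 → 2 → 3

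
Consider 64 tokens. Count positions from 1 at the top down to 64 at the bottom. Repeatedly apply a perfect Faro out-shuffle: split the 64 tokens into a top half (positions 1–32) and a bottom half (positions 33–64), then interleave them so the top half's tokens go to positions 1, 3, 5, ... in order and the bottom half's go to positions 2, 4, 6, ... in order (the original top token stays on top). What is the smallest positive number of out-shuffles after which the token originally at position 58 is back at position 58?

6

Follow position 58 under repeated out-shuffles:
58 → 52 → 40 → 16 → 31 → 61 → 58
It first returns after 6 out-shuffles.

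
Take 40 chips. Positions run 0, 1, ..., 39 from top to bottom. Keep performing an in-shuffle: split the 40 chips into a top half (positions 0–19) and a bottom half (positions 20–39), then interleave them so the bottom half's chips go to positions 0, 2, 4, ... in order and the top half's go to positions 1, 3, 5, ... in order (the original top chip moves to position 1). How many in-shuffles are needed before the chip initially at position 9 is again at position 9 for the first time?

Follow position 9 under repeated in-shuffles:
9 → 19 → 39 → 38 → 36 → 32 → 24 → 8 → 17 → 35 → 30 → 20 → 0 → 1 → 3 → 7 → 15 → 31 → 22 → 4 → 9
It first returns after 20 in-shuffles.

20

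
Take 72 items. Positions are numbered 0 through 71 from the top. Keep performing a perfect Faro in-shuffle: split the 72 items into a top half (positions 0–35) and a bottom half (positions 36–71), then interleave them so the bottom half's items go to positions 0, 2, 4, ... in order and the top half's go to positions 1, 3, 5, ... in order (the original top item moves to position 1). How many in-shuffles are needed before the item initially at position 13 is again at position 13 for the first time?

9

Follow position 13 under repeated in-shuffles:
13 → 27 → 55 → 38 → 4 → 9 → 19 → 39 → 6 → 13
It first returns after 9 in-shuffles.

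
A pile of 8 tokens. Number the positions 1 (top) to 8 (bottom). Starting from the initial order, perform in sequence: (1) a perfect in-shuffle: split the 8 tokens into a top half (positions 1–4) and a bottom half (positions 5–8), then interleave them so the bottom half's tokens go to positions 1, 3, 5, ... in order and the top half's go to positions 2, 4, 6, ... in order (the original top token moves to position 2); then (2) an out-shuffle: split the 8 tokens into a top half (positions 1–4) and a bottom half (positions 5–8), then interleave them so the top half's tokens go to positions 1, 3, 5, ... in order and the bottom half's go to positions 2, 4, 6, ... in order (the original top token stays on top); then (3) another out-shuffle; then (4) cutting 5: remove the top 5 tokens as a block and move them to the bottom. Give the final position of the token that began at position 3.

Track the token from position 3 forward through each operation:
  after op 1 (in-shuffle): 3 → 6
  after op 2 (out-shuffle): 6 → 4
  after op 3 (out-shuffle): 4 → 7
  after op 4 (cut 5): 7 → 2

2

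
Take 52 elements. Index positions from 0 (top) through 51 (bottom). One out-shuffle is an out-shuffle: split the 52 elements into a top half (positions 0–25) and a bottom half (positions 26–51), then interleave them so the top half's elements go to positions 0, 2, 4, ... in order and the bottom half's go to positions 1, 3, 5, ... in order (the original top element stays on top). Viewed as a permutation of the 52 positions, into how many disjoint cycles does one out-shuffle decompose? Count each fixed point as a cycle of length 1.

Trace each unvisited position around until it returns:
(0) (1 2 4 8 16 32 13 26) (3 6 12 24 48 45 39 27) (5 10 20 40 29 7 14 28) (9 18 36 21 42 33 15 30) (11 22 44 37 23 46 41 31) (17 34) (19 38 25 50 49 47 43 35) ... plus 1 more
9 cycles in total.

9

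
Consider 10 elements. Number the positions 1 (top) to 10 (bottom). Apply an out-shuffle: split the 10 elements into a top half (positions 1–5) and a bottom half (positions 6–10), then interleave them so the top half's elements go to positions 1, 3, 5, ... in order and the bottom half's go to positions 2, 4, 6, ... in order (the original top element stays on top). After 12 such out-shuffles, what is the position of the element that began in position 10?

10

Position 10 is a fixed point of every out-shuffle, so the element never moves.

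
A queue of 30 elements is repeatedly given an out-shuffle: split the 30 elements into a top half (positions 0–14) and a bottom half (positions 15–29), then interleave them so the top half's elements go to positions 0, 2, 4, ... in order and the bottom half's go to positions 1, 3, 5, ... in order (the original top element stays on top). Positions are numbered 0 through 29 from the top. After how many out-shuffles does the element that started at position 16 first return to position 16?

28

Follow position 16 under repeated out-shuffles:
16 → 3 → 6 → 12 → 24 → 19 → 9 → 18 → ... → 16 (length 28)
It first returns after 28 out-shuffles.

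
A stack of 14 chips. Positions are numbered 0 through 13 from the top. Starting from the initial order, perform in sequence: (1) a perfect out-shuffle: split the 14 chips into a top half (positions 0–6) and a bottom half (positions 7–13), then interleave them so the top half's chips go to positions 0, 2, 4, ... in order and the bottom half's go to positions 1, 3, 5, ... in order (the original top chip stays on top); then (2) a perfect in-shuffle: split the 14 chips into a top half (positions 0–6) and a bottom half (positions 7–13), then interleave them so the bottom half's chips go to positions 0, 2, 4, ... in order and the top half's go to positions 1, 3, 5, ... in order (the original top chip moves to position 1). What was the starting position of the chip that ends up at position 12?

Undo the operations in reverse order, starting from position 12:
  undo op 2 (in-shuffle, from bottom half): 12 ← 13
  undo op 1 (out-shuffle, from bottom half): 13 ← 13
So the chip at position 12 came from original position 13.

13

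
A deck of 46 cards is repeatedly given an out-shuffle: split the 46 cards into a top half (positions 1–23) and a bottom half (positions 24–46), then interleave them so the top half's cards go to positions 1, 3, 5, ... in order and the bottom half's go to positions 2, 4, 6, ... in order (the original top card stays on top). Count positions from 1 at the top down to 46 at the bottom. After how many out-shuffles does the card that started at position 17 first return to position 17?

12

Follow position 17 under repeated out-shuffles:
17 → 33 → 20 → 39 → 32 → 18 → 35 → 24 → 2 → 3 → 5 → 9 → 17
It first returns after 12 out-shuffles.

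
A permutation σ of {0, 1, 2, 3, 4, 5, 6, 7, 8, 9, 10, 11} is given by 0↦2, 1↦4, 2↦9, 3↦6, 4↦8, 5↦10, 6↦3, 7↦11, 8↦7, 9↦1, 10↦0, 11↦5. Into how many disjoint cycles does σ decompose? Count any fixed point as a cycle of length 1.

2

Cycle decomposition: (0 2 9 1 4 8 7 11 5 10) (3 6).
2 cycles.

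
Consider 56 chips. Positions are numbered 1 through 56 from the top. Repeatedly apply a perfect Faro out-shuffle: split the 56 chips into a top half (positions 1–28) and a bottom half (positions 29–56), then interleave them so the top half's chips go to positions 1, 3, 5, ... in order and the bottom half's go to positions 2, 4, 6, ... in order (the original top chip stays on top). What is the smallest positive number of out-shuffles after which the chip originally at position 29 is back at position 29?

20

Follow position 29 under repeated out-shuffles:
29 → 2 → 3 → 5 → 9 → 17 → 33 → 10 → 19 → 37 → 18 → 35 → 14 → 27 → 53 → 50 → 44 → 32 → 8 → 15 → 29
It first returns after 20 out-shuffles.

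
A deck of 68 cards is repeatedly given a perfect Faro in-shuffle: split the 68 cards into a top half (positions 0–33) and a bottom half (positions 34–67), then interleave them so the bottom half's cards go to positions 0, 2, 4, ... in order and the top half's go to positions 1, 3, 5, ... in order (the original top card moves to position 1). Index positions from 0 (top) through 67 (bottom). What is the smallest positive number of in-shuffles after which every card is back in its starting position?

22

The in-shuffle permutes the 68 positions with cycle lengths [2, 11, 11, 22, 22].
Every card is home exactly when every cycle has completed a whole number of laps, i.e. after lcm(2, 11, 22) = 22 in-shuffles.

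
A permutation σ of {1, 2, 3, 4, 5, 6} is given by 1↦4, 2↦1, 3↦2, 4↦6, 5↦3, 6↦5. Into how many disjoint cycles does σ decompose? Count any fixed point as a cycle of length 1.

Cycle decomposition: (1 4 6 5 3 2).
1 cycle.

1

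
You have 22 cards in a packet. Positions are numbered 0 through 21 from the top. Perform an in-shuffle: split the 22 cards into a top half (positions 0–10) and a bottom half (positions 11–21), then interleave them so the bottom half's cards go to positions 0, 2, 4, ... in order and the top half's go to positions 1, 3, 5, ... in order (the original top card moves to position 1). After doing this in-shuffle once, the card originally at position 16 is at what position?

10

Track the card's position through each in-shuffle:
16 → 10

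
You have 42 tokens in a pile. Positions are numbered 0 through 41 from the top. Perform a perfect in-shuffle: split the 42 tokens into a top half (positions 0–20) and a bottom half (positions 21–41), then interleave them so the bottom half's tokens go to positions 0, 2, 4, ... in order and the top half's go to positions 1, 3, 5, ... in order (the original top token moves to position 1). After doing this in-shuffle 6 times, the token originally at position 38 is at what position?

1

Track the token's position through each in-shuffle:
38 → 34 → 26 → 10 → 21 → 0 → 1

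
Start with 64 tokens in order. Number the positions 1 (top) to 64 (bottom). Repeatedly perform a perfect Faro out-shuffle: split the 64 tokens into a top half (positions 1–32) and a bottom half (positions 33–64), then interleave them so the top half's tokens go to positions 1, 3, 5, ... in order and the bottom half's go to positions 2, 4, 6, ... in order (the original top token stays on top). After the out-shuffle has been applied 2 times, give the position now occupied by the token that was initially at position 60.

Track the token's position through each out-shuffle:
60 → 56 → 48

48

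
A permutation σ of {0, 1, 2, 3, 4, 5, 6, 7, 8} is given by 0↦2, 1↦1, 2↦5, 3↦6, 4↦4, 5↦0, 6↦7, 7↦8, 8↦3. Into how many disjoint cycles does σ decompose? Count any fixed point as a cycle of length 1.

Cycle decomposition: (0 2 5) (1) (3 6 7 8) (4).
4 cycles.

4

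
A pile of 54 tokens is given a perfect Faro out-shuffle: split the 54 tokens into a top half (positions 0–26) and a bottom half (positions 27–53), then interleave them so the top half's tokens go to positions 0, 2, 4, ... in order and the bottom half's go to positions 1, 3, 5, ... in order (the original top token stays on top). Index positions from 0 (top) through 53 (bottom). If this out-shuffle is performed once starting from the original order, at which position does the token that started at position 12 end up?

Track the token's position through each out-shuffle:
12 → 24

24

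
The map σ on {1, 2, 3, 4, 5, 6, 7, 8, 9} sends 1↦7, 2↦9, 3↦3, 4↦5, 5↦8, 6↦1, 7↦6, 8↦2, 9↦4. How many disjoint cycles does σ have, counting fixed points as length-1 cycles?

Cycle decomposition: (1 7 6) (2 9 4 5 8) (3).
3 cycles.

3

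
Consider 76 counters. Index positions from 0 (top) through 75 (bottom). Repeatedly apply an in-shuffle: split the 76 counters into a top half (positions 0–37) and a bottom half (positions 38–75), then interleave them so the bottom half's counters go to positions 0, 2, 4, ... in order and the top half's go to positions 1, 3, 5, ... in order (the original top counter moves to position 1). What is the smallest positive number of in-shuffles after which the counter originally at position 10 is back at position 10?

Follow position 10 under repeated in-shuffles:
10 → 21 → 43 → 10
It first returns after 3 in-shuffles.

3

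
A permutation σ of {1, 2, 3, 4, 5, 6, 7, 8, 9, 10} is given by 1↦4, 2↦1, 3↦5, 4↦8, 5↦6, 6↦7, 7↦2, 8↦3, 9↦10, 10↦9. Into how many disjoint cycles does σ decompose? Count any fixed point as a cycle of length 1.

2

Cycle decomposition: (1 4 8 3 5 6 7 2) (9 10).
2 cycles.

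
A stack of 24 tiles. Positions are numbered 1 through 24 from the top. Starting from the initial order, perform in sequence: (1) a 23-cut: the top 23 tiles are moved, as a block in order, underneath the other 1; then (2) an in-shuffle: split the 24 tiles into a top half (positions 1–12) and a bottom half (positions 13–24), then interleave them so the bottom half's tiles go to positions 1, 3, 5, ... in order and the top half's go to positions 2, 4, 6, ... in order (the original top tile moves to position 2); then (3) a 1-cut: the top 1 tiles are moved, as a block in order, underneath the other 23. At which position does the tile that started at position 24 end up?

1

Track the tile from position 24 forward through each operation:
  after op 1 (cut 23): 24 → 1
  after op 2 (in-shuffle): 1 → 2
  after op 3 (cut 1): 2 → 1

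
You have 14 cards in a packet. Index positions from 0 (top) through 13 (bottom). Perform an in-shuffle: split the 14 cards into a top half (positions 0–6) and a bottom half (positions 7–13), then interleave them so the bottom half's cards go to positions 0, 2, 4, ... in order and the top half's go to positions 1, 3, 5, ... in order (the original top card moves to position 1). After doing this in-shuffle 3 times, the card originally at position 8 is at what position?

Track the card's position through each in-shuffle:
8 → 2 → 5 → 11

11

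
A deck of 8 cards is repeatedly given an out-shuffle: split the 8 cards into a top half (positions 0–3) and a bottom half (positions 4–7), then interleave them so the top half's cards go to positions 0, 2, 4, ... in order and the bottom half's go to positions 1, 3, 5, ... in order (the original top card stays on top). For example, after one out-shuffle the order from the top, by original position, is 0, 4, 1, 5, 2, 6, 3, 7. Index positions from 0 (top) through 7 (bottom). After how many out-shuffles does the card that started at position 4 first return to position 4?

3

Follow position 4 under repeated out-shuffles:
4 → 1 → 2 → 4
It first returns after 3 out-shuffles.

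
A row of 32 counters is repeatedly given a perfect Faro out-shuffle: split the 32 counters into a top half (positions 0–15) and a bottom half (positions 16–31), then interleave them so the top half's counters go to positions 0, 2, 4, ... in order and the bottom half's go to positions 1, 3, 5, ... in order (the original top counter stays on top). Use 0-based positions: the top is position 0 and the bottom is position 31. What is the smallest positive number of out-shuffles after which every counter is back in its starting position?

5

The out-shuffle permutes the 32 positions with cycle lengths [1, 1, 5, 5, 5, 5, 5, 5].
Every counter is home exactly when every cycle has completed a whole number of laps, i.e. after lcm(1, 5) = 5 out-shuffles.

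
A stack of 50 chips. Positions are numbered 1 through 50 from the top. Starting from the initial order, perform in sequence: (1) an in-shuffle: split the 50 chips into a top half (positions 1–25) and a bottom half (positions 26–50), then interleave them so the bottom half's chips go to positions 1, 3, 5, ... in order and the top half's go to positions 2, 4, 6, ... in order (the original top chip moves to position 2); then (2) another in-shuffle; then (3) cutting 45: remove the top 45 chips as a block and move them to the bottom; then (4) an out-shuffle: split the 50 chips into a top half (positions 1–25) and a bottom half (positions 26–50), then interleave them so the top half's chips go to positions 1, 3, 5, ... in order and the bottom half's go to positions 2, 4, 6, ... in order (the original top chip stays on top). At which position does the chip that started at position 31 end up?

4

Track the chip from position 31 forward through each operation:
  after op 1 (in-shuffle): 31 → 11
  after op 2 (in-shuffle): 11 → 22
  after op 3 (cut 45): 22 → 27
  after op 4 (out-shuffle): 27 → 4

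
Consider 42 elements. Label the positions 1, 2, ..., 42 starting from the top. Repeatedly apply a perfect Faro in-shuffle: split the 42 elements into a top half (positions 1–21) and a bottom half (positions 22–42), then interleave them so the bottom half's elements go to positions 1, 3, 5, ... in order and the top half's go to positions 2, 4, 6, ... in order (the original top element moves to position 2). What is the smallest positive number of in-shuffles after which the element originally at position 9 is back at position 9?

Follow position 9 under repeated in-shuffles:
9 → 18 → 36 → 29 → 15 → 30 → 17 → 34 → 25 → 7 → 14 → 28 → 13 → 26 → 9
It first returns after 14 in-shuffles.

14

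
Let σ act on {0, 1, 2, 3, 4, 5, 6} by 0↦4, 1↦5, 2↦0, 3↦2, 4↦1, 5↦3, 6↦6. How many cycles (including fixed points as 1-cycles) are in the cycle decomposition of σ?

2

Cycle decomposition: (0 4 1 5 3 2) (6).
2 cycles.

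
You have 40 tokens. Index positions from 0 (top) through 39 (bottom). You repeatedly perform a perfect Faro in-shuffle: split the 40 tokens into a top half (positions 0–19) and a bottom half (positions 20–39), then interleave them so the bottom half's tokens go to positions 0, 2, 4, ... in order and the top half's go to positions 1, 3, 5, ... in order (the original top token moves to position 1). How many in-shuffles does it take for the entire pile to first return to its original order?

20

The in-shuffle permutes the 40 positions with cycle lengths [20, 20].
Every token is home exactly when every cycle has completed a whole number of laps, i.e. after lcm(20) = 20 in-shuffles.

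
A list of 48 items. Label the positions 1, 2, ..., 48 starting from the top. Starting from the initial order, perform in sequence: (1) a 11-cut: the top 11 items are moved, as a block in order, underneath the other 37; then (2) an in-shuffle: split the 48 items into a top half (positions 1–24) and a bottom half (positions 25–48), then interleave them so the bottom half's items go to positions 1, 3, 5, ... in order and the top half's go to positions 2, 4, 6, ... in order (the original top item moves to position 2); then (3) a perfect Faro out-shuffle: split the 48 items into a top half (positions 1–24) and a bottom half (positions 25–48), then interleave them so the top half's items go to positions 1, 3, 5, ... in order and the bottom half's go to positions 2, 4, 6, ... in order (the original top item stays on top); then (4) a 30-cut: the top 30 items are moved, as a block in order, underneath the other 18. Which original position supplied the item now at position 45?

Undo the operations in reverse order, starting from position 45:
  undo op 4 (cut 30): 45 ← 27
  undo op 3 (out-shuffle, from top half): 27 ← 14
  undo op 2 (in-shuffle, from top half): 14 ← 7
  undo op 1 (cut 11): 7 ← 18
So the item at position 45 came from original position 18.

18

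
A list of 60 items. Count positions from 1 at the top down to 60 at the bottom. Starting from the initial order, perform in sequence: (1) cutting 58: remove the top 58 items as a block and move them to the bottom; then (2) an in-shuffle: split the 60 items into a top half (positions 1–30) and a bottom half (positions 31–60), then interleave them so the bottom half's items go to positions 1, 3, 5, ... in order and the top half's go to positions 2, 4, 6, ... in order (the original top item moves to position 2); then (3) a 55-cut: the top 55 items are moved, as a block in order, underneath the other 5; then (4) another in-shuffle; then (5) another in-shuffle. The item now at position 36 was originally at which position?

60

Undo the operations in reverse order, starting from position 36:
  undo op 5 (in-shuffle, from top half): 36 ← 18
  undo op 4 (in-shuffle, from top half): 18 ← 9
  undo op 3 (cut 55): 9 ← 4
  undo op 2 (in-shuffle, from top half): 4 ← 2
  undo op 1 (cut 58): 2 ← 60
So the item at position 36 came from original position 60.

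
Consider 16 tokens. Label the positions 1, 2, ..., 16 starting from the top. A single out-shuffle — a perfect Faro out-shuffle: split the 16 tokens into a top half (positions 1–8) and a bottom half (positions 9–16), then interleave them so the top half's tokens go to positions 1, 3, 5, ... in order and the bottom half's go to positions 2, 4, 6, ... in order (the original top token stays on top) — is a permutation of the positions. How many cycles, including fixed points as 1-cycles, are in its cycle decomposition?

Trace each unvisited position around until it returns:
(1) (2 3 5 9) (4 7 13 10) (6 11) (8 15 14 12) (16)
6 cycles in total.

6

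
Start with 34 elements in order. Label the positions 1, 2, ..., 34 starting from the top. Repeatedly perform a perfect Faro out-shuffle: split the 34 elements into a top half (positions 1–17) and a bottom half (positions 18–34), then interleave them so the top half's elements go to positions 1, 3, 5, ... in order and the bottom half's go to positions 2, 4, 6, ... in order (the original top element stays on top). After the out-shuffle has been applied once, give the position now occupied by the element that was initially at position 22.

Track the element's position through each out-shuffle:
22 → 10

10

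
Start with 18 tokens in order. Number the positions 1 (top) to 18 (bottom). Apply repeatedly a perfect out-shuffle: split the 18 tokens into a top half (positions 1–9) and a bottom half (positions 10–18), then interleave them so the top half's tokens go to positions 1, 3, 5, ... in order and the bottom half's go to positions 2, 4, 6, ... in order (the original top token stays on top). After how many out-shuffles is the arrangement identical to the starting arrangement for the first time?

8

The out-shuffle permutes the 18 positions with cycle lengths [1, 1, 8, 8].
Every token is home exactly when every cycle has completed a whole number of laps, i.e. after lcm(1, 8) = 8 out-shuffles.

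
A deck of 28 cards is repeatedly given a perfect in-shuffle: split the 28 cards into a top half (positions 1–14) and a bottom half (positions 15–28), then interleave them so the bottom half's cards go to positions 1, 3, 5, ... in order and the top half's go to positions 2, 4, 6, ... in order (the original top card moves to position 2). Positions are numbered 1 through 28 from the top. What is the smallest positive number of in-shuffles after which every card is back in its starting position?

28

The in-shuffle permutes the 28 positions with cycle lengths [28].
Every card is home exactly when every cycle has completed a whole number of laps, i.e. after lcm(28) = 28 in-shuffles.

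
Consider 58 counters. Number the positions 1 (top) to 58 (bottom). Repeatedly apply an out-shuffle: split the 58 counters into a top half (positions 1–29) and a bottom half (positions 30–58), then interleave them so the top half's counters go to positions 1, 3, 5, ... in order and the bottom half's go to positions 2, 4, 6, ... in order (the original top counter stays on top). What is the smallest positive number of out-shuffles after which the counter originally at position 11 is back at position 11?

18

Follow position 11 under repeated out-shuffles:
11 → 21 → 41 → 24 → 47 → 36 → 14 → 27 → 53 → 48 → 38 → 18 → 35 → 12 → 23 → 45 → 32 → 6 → 11
It first returns after 18 out-shuffles.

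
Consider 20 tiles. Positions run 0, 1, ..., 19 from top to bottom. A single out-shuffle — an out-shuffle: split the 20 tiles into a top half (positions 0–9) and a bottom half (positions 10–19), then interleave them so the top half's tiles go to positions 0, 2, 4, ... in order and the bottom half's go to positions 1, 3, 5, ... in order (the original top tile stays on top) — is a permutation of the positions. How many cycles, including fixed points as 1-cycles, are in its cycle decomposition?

Trace each unvisited position around until it returns:
(0) (1 2 4 8 16 13 ... len 18) (19)
3 cycles in total.

3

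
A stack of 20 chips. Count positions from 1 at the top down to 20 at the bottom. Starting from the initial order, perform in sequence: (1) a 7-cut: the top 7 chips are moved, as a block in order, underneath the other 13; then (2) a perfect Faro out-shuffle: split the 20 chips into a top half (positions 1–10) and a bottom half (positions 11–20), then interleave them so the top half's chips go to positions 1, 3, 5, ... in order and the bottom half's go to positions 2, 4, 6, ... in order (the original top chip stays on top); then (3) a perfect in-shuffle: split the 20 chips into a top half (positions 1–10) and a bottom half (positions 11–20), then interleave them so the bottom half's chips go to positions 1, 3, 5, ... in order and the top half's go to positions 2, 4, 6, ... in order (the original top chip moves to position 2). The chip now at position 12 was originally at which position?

20

Undo the operations in reverse order, starting from position 12:
  undo op 3 (in-shuffle, from top half): 12 ← 6
  undo op 2 (out-shuffle, from bottom half): 6 ← 13
  undo op 1 (cut 7): 13 ← 20
So the chip at position 12 came from original position 20.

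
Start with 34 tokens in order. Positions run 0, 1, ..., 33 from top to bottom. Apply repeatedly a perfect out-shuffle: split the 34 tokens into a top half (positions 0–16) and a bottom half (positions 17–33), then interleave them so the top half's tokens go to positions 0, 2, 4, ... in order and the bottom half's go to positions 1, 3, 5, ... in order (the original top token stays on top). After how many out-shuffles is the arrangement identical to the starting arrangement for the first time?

The out-shuffle permutes the 34 positions with cycle lengths [1, 1, 2, 10, 10, 10].
Every token is home exactly when every cycle has completed a whole number of laps, i.e. after lcm(1, 2, 10) = 10 out-shuffles.

10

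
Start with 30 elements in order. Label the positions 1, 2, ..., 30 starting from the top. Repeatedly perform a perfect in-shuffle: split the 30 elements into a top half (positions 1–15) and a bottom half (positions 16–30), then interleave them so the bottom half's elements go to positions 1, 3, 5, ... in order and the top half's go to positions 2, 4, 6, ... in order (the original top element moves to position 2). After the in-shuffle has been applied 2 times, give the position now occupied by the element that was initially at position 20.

18

Track the element's position through each in-shuffle:
20 → 9 → 18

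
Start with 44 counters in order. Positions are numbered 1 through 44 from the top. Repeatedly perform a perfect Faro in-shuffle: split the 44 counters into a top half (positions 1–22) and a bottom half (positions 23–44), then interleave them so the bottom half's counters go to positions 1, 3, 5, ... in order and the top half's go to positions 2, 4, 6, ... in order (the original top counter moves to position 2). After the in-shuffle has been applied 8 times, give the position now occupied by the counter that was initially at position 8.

23

Track the counter's position through each in-shuffle:
8 → 16 → 32 → 19 → 38 → 31 → 17 → 34 → 23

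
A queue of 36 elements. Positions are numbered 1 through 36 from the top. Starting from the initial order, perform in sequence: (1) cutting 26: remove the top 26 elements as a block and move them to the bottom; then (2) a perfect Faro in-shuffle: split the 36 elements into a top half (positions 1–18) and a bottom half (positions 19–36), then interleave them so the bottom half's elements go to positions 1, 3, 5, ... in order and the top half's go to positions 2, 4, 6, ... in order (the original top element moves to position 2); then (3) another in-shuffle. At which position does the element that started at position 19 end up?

Track the element from position 19 forward through each operation:
  after op 1 (cut 26): 19 → 29
  after op 2 (in-shuffle): 29 → 21
  after op 3 (in-shuffle): 21 → 5

5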